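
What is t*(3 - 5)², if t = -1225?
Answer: -4900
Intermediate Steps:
t*(3 - 5)² = -1225*(3 - 5)² = -1225*(-2)² = -1225*4 = -4900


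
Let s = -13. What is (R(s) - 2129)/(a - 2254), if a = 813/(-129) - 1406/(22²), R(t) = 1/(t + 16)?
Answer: 66452716/70652805 ≈ 0.94055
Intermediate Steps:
R(t) = 1/(16 + t)
a = -95811/10406 (a = 813*(-1/129) - 1406/484 = -271/43 - 1406*1/484 = -271/43 - 703/242 = -95811/10406 ≈ -9.2073)
(R(s) - 2129)/(a - 2254) = (1/(16 - 13) - 2129)/(-95811/10406 - 2254) = (1/3 - 2129)/(-23550935/10406) = (⅓ - 2129)*(-10406/23550935) = -6386/3*(-10406/23550935) = 66452716/70652805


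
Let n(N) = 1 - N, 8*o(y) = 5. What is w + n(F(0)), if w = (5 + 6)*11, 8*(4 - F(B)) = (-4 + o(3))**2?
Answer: 61145/512 ≈ 119.42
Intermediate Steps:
o(y) = 5/8 (o(y) = (1/8)*5 = 5/8)
F(B) = 1319/512 (F(B) = 4 - (-4 + 5/8)**2/8 = 4 - (-27/8)**2/8 = 4 - 1/8*729/64 = 4 - 729/512 = 1319/512)
w = 121 (w = 11*11 = 121)
w + n(F(0)) = 121 + (1 - 1*1319/512) = 121 + (1 - 1319/512) = 121 - 807/512 = 61145/512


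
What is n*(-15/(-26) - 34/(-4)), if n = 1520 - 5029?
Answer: -414062/13 ≈ -31851.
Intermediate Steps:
n = -3509
n*(-15/(-26) - 34/(-4)) = -3509*(-15/(-26) - 34/(-4)) = -3509*(-15*(-1/26) - 34*(-1/4)) = -3509*(15/26 + 17/2) = -3509*118/13 = -414062/13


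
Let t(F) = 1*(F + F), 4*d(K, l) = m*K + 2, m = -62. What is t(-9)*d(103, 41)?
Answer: 28728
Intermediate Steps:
d(K, l) = ½ - 31*K/2 (d(K, l) = (-62*K + 2)/4 = (2 - 62*K)/4 = ½ - 31*K/2)
t(F) = 2*F (t(F) = 1*(2*F) = 2*F)
t(-9)*d(103, 41) = (2*(-9))*(½ - 31/2*103) = -18*(½ - 3193/2) = -18*(-1596) = 28728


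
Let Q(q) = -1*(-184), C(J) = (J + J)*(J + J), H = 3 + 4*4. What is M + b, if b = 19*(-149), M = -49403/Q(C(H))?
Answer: -570307/184 ≈ -3099.5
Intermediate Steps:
H = 19 (H = 3 + 16 = 19)
C(J) = 4*J² (C(J) = (2*J)*(2*J) = 4*J²)
Q(q) = 184
M = -49403/184 ≈ -268.49
b = -2831
M + b = -49403/184 - 2831 = -570307/184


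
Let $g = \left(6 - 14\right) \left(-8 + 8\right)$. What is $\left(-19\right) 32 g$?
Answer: $0$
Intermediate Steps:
$g = 0$ ($g = \left(-8\right) 0 = 0$)
$\left(-19\right) 32 g = \left(-19\right) 32 \cdot 0 = \left(-608\right) 0 = 0$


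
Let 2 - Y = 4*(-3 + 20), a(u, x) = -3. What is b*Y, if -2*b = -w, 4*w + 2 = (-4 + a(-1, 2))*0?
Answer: 33/2 ≈ 16.500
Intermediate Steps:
w = -½ (w = -½ + ((-4 - 3)*0)/4 = -½ + (-7*0)/4 = -½ + (¼)*0 = -½ + 0 = -½ ≈ -0.50000)
b = -¼ (b = -(-1)*(-1)/(2*2) = -½*½ = -¼ ≈ -0.25000)
Y = -66 (Y = 2 - 4*(-3 + 20) = 2 - 4*17 = 2 - 1*68 = 2 - 68 = -66)
b*Y = -¼*(-66) = 33/2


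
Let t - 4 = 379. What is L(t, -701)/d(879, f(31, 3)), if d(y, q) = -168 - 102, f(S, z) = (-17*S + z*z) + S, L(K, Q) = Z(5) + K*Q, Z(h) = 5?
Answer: 134239/135 ≈ 994.36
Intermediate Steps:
t = 383 (t = 4 + 379 = 383)
L(K, Q) = 5 + K*Q
f(S, z) = z² - 16*S (f(S, z) = (-17*S + z²) + S = (z² - 17*S) + S = z² - 16*S)
d(y, q) = -270
L(t, -701)/d(879, f(31, 3)) = (5 + 383*(-701))/(-270) = (5 - 268483)*(-1/270) = -268478*(-1/270) = 134239/135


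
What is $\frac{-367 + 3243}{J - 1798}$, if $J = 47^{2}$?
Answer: $\frac{2876}{411} \approx 6.9976$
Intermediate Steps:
$J = 2209$
$\frac{-367 + 3243}{J - 1798} = \frac{-367 + 3243}{2209 - 1798} = \frac{2876}{411}$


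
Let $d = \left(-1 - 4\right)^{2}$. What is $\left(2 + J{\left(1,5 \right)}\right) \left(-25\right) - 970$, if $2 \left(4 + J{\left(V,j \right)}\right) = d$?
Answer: $- \frac{2465}{2} \approx -1232.5$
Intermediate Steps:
$d = 25$ ($d = \left(-5\right)^{2} = 25$)
$J{\left(V,j \right)} = \frac{17}{2}$ ($J{\left(V,j \right)} = -4 + \frac{1}{2} \cdot 25 = -4 + \frac{25}{2} = \frac{17}{2}$)
$\left(2 + J{\left(1,5 \right)}\right) \left(-25\right) - 970 = \left(2 + \frac{17}{2}\right) \left(-25\right) - 970 = \frac{21}{2} \left(-25\right) - 970 = - \frac{525}{2} - 970 = - \frac{2465}{2}$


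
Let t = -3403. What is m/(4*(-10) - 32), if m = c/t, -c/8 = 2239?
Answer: -2239/30627 ≈ -0.073105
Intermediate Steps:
c = -17912 (c = -8*2239 = -17912)
m = 17912/3403 (m = -17912/(-3403) = -17912*(-1/3403) = 17912/3403 ≈ 5.2636)
m/(4*(-10) - 32) = 17912/(3403*(4*(-10) - 32)) = 17912/(3403*(-40 - 32)) = (17912/3403)/(-72) = (17912/3403)*(-1/72) = -2239/30627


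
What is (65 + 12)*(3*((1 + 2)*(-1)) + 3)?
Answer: -462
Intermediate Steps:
(65 + 12)*(3*((1 + 2)*(-1)) + 3) = 77*(3*(3*(-1)) + 3) = 77*(3*(-3) + 3) = 77*(-9 + 3) = 77*(-6) = -462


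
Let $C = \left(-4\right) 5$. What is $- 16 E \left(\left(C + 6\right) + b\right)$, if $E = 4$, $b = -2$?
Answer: $1024$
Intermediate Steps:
$C = -20$
$- 16 E \left(\left(C + 6\right) + b\right) = \left(-16\right) 4 \left(\left(-20 + 6\right) - 2\right) = - 64 \left(-14 - 2\right) = \left(-64\right) \left(-16\right) = 1024$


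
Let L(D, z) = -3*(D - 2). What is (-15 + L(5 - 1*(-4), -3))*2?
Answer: -72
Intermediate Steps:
L(D, z) = 6 - 3*D (L(D, z) = -3*(-2 + D) = 6 - 3*D)
(-15 + L(5 - 1*(-4), -3))*2 = (-15 + (6 - 3*(5 - 1*(-4))))*2 = (-15 + (6 - 3*(5 + 4)))*2 = (-15 + (6 - 3*9))*2 = (-15 + (6 - 27))*2 = (-15 - 21)*2 = -36*2 = -72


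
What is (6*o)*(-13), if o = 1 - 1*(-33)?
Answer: -2652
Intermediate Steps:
o = 34 (o = 1 + 33 = 34)
(6*o)*(-13) = (6*34)*(-13) = 204*(-13) = -2652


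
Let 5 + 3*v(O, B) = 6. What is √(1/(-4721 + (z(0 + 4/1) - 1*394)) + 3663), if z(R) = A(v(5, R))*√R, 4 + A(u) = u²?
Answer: 3*√865148061070/46105 ≈ 60.523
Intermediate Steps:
v(O, B) = ⅓ (v(O, B) = -5/3 + (⅓)*6 = -5/3 + 2 = ⅓)
A(u) = -4 + u²
z(R) = -35*√R/9 (z(R) = (-4 + (⅓)²)*√R = (-4 + ⅑)*√R = -35*√R/9)
√(1/(-4721 + (z(0 + 4/1) - 1*394)) + 3663) = √(1/(-4721 + (-35*√(0 + 4/1)/9 - 1*394)) + 3663) = √(1/(-4721 + (-35*√(0 + 1*4)/9 - 394)) + 3663) = √(1/(-4721 + (-35*√(0 + 4)/9 - 394)) + 3663) = √(1/(-4721 + (-35*√4/9 - 394)) + 3663) = √(1/(-4721 + (-35/9*2 - 394)) + 3663) = √(1/(-4721 + (-70/9 - 394)) + 3663) = √(1/(-4721 - 3616/9) + 3663) = √(1/(-46105/9) + 3663) = √(-9/46105 + 3663) = √(168882606/46105) = 3*√865148061070/46105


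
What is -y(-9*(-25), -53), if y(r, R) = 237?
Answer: -237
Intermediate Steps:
-y(-9*(-25), -53) = -1*237 = -237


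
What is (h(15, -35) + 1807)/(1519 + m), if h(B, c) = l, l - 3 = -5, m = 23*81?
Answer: 95/178 ≈ 0.53371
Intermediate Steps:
m = 1863
l = -2 (l = 3 - 5 = -2)
h(B, c) = -2
(h(15, -35) + 1807)/(1519 + m) = (-2 + 1807)/(1519 + 1863) = 1805/3382 = 1805*(1/3382) = 95/178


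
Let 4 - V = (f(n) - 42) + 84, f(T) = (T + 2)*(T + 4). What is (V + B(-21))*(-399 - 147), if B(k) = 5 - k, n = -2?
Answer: 6552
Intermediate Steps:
f(T) = (2 + T)*(4 + T)
V = -38 (V = 4 - (((8 + (-2)**2 + 6*(-2)) - 42) + 84) = 4 - (((8 + 4 - 12) - 42) + 84) = 4 - ((0 - 42) + 84) = 4 - (-42 + 84) = 4 - 1*42 = 4 - 42 = -38)
(V + B(-21))*(-399 - 147) = (-38 + (5 - 1*(-21)))*(-399 - 147) = (-38 + (5 + 21))*(-546) = (-38 + 26)*(-546) = -12*(-546) = 6552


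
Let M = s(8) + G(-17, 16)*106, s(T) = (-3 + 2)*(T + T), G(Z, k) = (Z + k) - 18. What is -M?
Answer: 2030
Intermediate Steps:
G(Z, k) = -18 + Z + k
s(T) = -2*T
M = -2030 (M = -2*8 + (-18 - 17 + 16)*106 = -16 - 19*106 = -16 - 2014 = -2030)
-M = -1*(-2030) = 2030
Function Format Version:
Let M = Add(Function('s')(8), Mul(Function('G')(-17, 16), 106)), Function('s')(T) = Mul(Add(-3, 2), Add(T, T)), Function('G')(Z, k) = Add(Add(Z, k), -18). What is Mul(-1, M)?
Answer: 2030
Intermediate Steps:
Function('G')(Z, k) = Add(-18, Z, k)
Function('s')(T) = Mul(-2, T) (Function('s')(T) = Mul(-1, Mul(2, T)) = Mul(-2, T))
M = -2030 (M = Add(Mul(-2, 8), Mul(Add(-18, -17, 16), 106)) = Add(-16, Mul(-19, 106)) = Add(-16, -2014) = -2030)
Mul(-1, M) = Mul(-1, -2030) = 2030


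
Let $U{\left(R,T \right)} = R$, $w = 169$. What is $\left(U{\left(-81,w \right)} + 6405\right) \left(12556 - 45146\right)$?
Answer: $-206099160$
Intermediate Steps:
$\left(U{\left(-81,w \right)} + 6405\right) \left(12556 - 45146\right) = \left(-81 + 6405\right) \left(12556 - 45146\right) = 6324 \left(-32590\right) = -206099160$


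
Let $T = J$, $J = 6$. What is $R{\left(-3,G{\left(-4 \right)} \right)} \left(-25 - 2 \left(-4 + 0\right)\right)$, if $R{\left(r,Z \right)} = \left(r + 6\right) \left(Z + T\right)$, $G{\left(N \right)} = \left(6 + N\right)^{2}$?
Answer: $-510$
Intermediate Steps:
$T = 6$
$R{\left(r,Z \right)} = \left(6 + Z\right) \left(6 + r\right)$ ($R{\left(r,Z \right)} = \left(r + 6\right) \left(Z + 6\right) = \left(6 + r\right) \left(6 + Z\right) = \left(6 + Z\right) \left(6 + r\right)$)
$R{\left(-3,G{\left(-4 \right)} \right)} \left(-25 - 2 \left(-4 + 0\right)\right) = \left(36 + 6 \left(6 - 4\right)^{2} + 6 \left(-3\right) + \left(6 - 4\right)^{2} \left(-3\right)\right) \left(-25 - 2 \left(-4 + 0\right)\right) = \left(36 + 6 \cdot 2^{2} - 18 + 2^{2} \left(-3\right)\right) \left(-25 - -8\right) = \left(36 + 6 \cdot 4 - 18 + 4 \left(-3\right)\right) \left(-25 + 8\right) = \left(36 + 24 - 18 - 12\right) \left(-17\right) = 30 \left(-17\right) = -510$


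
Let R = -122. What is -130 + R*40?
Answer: -5010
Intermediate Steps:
-130 + R*40 = -130 - 122*40 = -130 - 4880 = -5010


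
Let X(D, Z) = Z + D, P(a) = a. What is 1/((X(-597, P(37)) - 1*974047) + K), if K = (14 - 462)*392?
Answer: -1/1150223 ≈ -8.6940e-7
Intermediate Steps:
X(D, Z) = D + Z
K = -175616 (K = -448*392 = -175616)
1/((X(-597, P(37)) - 1*974047) + K) = 1/(((-597 + 37) - 1*974047) - 175616) = 1/((-560 - 974047) - 175616) = 1/(-974607 - 175616) = 1/(-1150223) = -1/1150223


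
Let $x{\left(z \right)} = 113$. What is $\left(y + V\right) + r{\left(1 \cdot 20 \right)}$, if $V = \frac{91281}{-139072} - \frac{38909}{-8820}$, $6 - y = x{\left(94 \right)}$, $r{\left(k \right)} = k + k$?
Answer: $- \frac{19394288413}{306653760} \approx -63.245$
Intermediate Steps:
$r{\left(k \right)} = 2 k$
$y = -107$ ($y = 6 - 113 = -107$)
$V = \frac{1151513507}{306653760}$ ($V = 91281 \left(- \frac{1}{139072}\right) - - \frac{38909}{8820} = - \frac{91281}{139072} + \frac{38909}{8820} = \frac{1151513507}{306653760} \approx 3.7551$)
$\left(y + V\right) + r{\left(1 \cdot 20 \right)} = \left(-107 + \frac{1151513507}{306653760}\right) + 2 \cdot 1 \cdot 20 = - \frac{31660438813}{306653760} + 2 \cdot 20 = - \frac{31660438813}{306653760} + 40 = - \frac{19394288413}{306653760}$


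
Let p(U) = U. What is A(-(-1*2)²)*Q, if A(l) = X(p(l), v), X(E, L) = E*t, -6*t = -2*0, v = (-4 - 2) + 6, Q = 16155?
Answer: 0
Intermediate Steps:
v = 0 (v = -6 + 6 = 0)
t = 0 (t = -(-1)*0/3 = -⅙*0 = 0)
X(E, L) = 0 (X(E, L) = E*0 = 0)
A(l) = 0
A(-(-1*2)²)*Q = 0*16155 = 0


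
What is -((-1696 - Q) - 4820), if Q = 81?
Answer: 6597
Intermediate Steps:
-((-1696 - Q) - 4820) = -((-1696 - 1*81) - 4820) = -((-1696 - 81) - 4820) = -(-1777 - 4820) = -1*(-6597) = 6597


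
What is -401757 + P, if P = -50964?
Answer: -452721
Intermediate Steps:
-401757 + P = -401757 - 50964 = -452721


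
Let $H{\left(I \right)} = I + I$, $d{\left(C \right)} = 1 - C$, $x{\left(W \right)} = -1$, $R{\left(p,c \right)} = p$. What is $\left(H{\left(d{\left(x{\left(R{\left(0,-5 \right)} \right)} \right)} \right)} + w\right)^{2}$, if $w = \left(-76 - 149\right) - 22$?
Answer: $59049$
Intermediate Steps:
$H{\left(I \right)} = 2 I$
$w = -247$ ($w = -225 + \left(-32 + 10\right) = -225 - 22 = -247$)
$\left(H{\left(d{\left(x{\left(R{\left(0,-5 \right)} \right)} \right)} \right)} + w\right)^{2} = \left(2 \left(1 - -1\right) - 247\right)^{2} = \left(2 \left(1 + 1\right) - 247\right)^{2} = \left(2 \cdot 2 - 247\right)^{2} = \left(4 - 247\right)^{2} = \left(-243\right)^{2} = 59049$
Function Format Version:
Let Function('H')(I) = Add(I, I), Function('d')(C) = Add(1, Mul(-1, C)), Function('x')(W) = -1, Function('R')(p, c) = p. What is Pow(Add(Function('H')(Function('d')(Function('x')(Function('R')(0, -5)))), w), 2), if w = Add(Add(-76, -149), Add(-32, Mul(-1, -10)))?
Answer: 59049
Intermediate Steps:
Function('H')(I) = Mul(2, I)
w = -247 (w = Add(-225, Add(-32, 10)) = Add(-225, -22) = -247)
Pow(Add(Function('H')(Function('d')(Function('x')(Function('R')(0, -5)))), w), 2) = Pow(Add(Mul(2, Add(1, Mul(-1, -1))), -247), 2) = Pow(Add(Mul(2, Add(1, 1)), -247), 2) = Pow(Add(Mul(2, 2), -247), 2) = Pow(Add(4, -247), 2) = Pow(-243, 2) = 59049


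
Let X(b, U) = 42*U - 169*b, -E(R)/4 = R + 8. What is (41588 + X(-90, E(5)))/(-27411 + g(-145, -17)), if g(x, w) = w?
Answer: -27307/13714 ≈ -1.9912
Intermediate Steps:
E(R) = -32 - 4*R (E(R) = -4*(R + 8) = -4*(8 + R) = -32 - 4*R)
X(b, U) = -169*b + 42*U
(41588 + X(-90, E(5)))/(-27411 + g(-145, -17)) = (41588 + (-169*(-90) + 42*(-32 - 4*5)))/(-27411 - 17) = (41588 + (15210 + 42*(-32 - 20)))/(-27428) = (41588 + (15210 + 42*(-52)))*(-1/27428) = (41588 + (15210 - 2184))*(-1/27428) = (41588 + 13026)*(-1/27428) = 54614*(-1/27428) = -27307/13714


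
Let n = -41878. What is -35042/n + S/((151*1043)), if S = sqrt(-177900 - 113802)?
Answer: 17521/20939 + I*sqrt(291702)/157493 ≈ 0.83676 + 0.0034293*I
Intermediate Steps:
S = I*sqrt(291702) (S = sqrt(-291702) = I*sqrt(291702) ≈ 540.09*I)
-35042/n + S/((151*1043)) = -35042/(-41878) + (I*sqrt(291702))/((151*1043)) = -35042*(-1/41878) + (I*sqrt(291702))/157493 = 17521/20939 + (I*sqrt(291702))*(1/157493) = 17521/20939 + I*sqrt(291702)/157493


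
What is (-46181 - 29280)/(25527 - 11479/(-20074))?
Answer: -1514804114/512440477 ≈ -2.9561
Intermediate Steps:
(-46181 - 29280)/(25527 - 11479/(-20074)) = -75461/(25527 - 11479*(-1/20074)) = -75461/(25527 + 11479/20074) = -75461/512440477/20074 = -75461*20074/512440477 = -1514804114/512440477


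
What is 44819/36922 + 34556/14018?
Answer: 5840949/1587646 ≈ 3.6790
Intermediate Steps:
44819/36922 + 34556/14018 = 44819*(1/36922) + 34556*(1/14018) = 44819/36922 + 106/43 = 5840949/1587646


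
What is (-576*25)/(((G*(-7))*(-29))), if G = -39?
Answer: 4800/2639 ≈ 1.8189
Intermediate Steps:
(-576*25)/(((G*(-7))*(-29))) = (-576*25)/((-39*(-7)*(-29))) = -14400/(273*(-29)) = -14400/(-7917) = -14400*(-1/7917) = 4800/2639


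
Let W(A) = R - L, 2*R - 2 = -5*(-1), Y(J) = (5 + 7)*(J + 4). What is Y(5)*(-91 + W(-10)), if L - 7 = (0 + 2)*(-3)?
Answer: -9558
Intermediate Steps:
Y(J) = 48 + 12*J (Y(J) = 12*(4 + J) = 48 + 12*J)
L = 1 (L = 7 + (0 + 2)*(-3) = 7 + 2*(-3) = 7 - 6 = 1)
R = 7/2 (R = 1 + (-5*(-1))/2 = 1 + (½)*5 = 1 + 5/2 = 7/2 ≈ 3.5000)
W(A) = 5/2 (W(A) = 7/2 - 1*1 = 7/2 - 1 = 5/2)
Y(5)*(-91 + W(-10)) = (48 + 12*5)*(-91 + 5/2) = (48 + 60)*(-177/2) = 108*(-177/2) = -9558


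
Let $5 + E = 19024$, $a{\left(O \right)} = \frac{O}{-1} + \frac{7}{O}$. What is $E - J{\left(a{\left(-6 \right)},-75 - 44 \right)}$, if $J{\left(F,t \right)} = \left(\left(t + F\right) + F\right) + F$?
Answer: $\frac{38247}{2} \approx 19124.0$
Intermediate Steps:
$a{\left(O \right)} = - O + \frac{7}{O}$ ($a{\left(O \right)} = O \left(-1\right) + \frac{7}{O} = - O + \frac{7}{O}$)
$E = 19019$ ($E = -5 + 19024 = 19019$)
$J{\left(F,t \right)} = t + 3 F$ ($J{\left(F,t \right)} = \left(\left(F + t\right) + F\right) + F = \left(t + 2 F\right) + F = t + 3 F$)
$E - J{\left(a{\left(-6 \right)},-75 - 44 \right)} = 19019 - \left(\left(-75 - 44\right) + 3 \left(\left(-1\right) \left(-6\right) + \frac{7}{-6}\right)\right) = 19019 - \left(\left(-75 - 44\right) + 3 \left(6 + 7 \left(- \frac{1}{6}\right)\right)\right) = 19019 - \left(-119 + 3 \left(6 - \frac{7}{6}\right)\right) = 19019 - \left(-119 + 3 \cdot \frac{29}{6}\right) = 19019 - \left(-119 + \frac{29}{2}\right) = 19019 - - \frac{209}{2} = 19019 + \frac{209}{2} = \frac{38247}{2}$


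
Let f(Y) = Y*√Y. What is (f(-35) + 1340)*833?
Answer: 1116220 - 29155*I*√35 ≈ 1.1162e+6 - 1.7248e+5*I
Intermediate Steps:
f(Y) = Y^(3/2)
(f(-35) + 1340)*833 = ((-35)^(3/2) + 1340)*833 = (-35*I*√35 + 1340)*833 = (1340 - 35*I*√35)*833 = 1116220 - 29155*I*√35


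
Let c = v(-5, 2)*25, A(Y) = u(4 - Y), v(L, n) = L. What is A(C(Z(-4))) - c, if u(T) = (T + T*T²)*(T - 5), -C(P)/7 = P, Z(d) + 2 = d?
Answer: 2361255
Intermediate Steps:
Z(d) = -2 + d
C(P) = -7*P
u(T) = (-5 + T)*(T + T³) (u(T) = (T + T³)*(-5 + T) = (-5 + T)*(T + T³))
A(Y) = (4 - Y)*(-1 + (4 - Y)³ - Y - 5*(4 - Y)²) (A(Y) = (4 - Y)*(-5 + (4 - Y) + (4 - Y)³ - 5*(4 - Y)²) = (4 - Y)*(-1 + (4 - Y)³ - Y - 5*(4 - Y)²))
c = -125 (c = -5*25 = -125)
A(C(Z(-4))) - c = (-4 - 7*(-2 - 4))*(1 - 7*(-2 - 4) + (-4 - 7*(-2 - 4))³ + 5*(-4 - 7*(-2 - 4))²) - 1*(-125) = (-4 - 7*(-6))*(1 - 7*(-6) + (-4 - 7*(-6))³ + 5*(-4 - 7*(-6))²) + 125 = (-4 + 42)*(1 + 42 + (-4 + 42)³ + 5*(-4 + 42)²) + 125 = 38*(1 + 42 + 38³ + 5*38²) + 125 = 38*(1 + 42 + 54872 + 5*1444) + 125 = 38*(1 + 42 + 54872 + 7220) + 125 = 38*62135 + 125 = 2361130 + 125 = 2361255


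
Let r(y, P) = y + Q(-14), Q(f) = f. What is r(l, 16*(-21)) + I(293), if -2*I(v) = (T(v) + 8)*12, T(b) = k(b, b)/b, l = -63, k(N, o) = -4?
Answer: -36601/293 ≈ -124.92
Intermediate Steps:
T(b) = -4/b
r(y, P) = -14 + y (r(y, P) = y - 14 = -14 + y)
I(v) = -48 + 24/v (I(v) = -(-4/v + 8)*12/2 = -(8 - 4/v)*12/2 = -(96 - 48/v)/2 = -48 + 24/v)
r(l, 16*(-21)) + I(293) = (-14 - 63) + (-48 + 24/293) = -77 + (-48 + 24*(1/293)) = -77 + (-48 + 24/293) = -77 - 14040/293 = -36601/293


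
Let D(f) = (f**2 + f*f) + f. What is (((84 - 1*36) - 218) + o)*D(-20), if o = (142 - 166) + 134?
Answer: -46800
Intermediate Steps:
o = 110 (o = -24 + 134 = 110)
D(f) = f + 2*f**2 (D(f) = (f**2 + f**2) + f = 2*f**2 + f = f + 2*f**2)
(((84 - 1*36) - 218) + o)*D(-20) = (((84 - 1*36) - 218) + 110)*(-20*(1 + 2*(-20))) = (((84 - 36) - 218) + 110)*(-20*(1 - 40)) = ((48 - 218) + 110)*(-20*(-39)) = (-170 + 110)*780 = -60*780 = -46800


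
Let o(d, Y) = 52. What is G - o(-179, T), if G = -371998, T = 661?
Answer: -372050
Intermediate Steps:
G - o(-179, T) = -371998 - 1*52 = -371998 - 52 = -372050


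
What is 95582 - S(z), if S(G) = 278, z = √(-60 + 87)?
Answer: 95304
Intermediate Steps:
z = 3*√3 (z = √27 = 3*√3 ≈ 5.1962)
95582 - S(z) = 95582 - 1*278 = 95582 - 278 = 95304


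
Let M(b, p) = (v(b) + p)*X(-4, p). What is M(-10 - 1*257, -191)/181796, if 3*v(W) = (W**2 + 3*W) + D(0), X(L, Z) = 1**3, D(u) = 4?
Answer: 69919/545388 ≈ 0.12820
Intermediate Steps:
X(L, Z) = 1
v(W) = 4/3 + W + W**2/3 (v(W) = ((W**2 + 3*W) + 4)/3 = (4 + W**2 + 3*W)/3 = 4/3 + W + W**2/3)
M(b, p) = 4/3 + b + p + b**2/3 (M(b, p) = ((4/3 + b + b**2/3) + p)*1 = (4/3 + b + p + b**2/3)*1 = 4/3 + b + p + b**2/3)
M(-10 - 1*257, -191)/181796 = (4/3 + (-10 - 1*257) - 191 + (-10 - 1*257)**2/3)/181796 = (4/3 + (-10 - 257) - 191 + (-10 - 257)**2/3)*(1/181796) = (4/3 - 267 - 191 + (1/3)*(-267)**2)*(1/181796) = (4/3 - 267 - 191 + (1/3)*71289)*(1/181796) = (4/3 - 267 - 191 + 23763)*(1/181796) = (69919/3)*(1/181796) = 69919/545388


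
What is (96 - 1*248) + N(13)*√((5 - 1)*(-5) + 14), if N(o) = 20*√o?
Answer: -152 + 20*I*√78 ≈ -152.0 + 176.64*I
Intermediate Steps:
(96 - 1*248) + N(13)*√((5 - 1)*(-5) + 14) = (96 - 1*248) + (20*√13)*√((5 - 1)*(-5) + 14) = (96 - 248) + (20*√13)*√(4*(-5) + 14) = -152 + (20*√13)*√(-20 + 14) = -152 + (20*√13)*√(-6) = -152 + (20*√13)*(I*√6) = -152 + 20*I*√78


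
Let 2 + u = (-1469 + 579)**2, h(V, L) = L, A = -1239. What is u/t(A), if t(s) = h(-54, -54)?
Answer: -396049/27 ≈ -14668.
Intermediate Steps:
t(s) = -54
u = 792098 (u = -2 + (-1469 + 579)**2 = -2 + (-890)**2 = -2 + 792100 = 792098)
u/t(A) = 792098/(-54) = 792098*(-1/54) = -396049/27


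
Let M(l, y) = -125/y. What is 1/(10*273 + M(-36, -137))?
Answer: 137/374135 ≈ 0.00036618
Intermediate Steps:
1/(10*273 + M(-36, -137)) = 1/(10*273 - 125/(-137)) = 1/(2730 - 125*(-1/137)) = 1/(2730 + 125/137) = 1/(374135/137) = 137/374135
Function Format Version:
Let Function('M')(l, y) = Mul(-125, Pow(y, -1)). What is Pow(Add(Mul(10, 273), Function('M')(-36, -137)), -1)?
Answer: Rational(137, 374135) ≈ 0.00036618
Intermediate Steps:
Pow(Add(Mul(10, 273), Function('M')(-36, -137)), -1) = Pow(Add(Mul(10, 273), Mul(-125, Pow(-137, -1))), -1) = Pow(Add(2730, Mul(-125, Rational(-1, 137))), -1) = Pow(Add(2730, Rational(125, 137)), -1) = Pow(Rational(374135, 137), -1) = Rational(137, 374135)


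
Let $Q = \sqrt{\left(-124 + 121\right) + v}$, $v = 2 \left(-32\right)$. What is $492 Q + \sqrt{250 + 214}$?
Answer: $4 \sqrt{29} + 492 i \sqrt{67} \approx 21.541 + 4027.2 i$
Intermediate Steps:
$v = -64$
$Q = i \sqrt{67}$ ($Q = \sqrt{\left(-124 + 121\right) - 64} = \sqrt{-3 - 64} = \sqrt{-67} = i \sqrt{67} \approx 8.1853 i$)
$492 Q + \sqrt{250 + 214} = 492 i \sqrt{67} + \sqrt{250 + 214} = 492 i \sqrt{67} + \sqrt{464} = 492 i \sqrt{67} + 4 \sqrt{29} = 4 \sqrt{29} + 492 i \sqrt{67}$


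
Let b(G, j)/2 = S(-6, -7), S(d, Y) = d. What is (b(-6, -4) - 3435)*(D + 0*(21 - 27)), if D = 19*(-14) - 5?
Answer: 934137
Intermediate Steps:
D = -271 (D = -266 - 5 = -271)
b(G, j) = -12 (b(G, j) = 2*(-6) = -12)
(b(-6, -4) - 3435)*(D + 0*(21 - 27)) = (-12 - 3435)*(-271 + 0*(21 - 27)) = -3447*(-271 + 0*(-6)) = -3447*(-271 + 0) = -3447*(-271) = 934137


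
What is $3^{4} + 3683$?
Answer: $3764$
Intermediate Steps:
$3^{4} + 3683 = 81 + 3683 = 3764$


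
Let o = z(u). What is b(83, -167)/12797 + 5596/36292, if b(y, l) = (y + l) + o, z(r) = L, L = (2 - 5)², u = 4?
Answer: 17222528/116107181 ≈ 0.14833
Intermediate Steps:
L = 9 (L = (-3)² = 9)
z(r) = 9
o = 9
b(y, l) = 9 + l + y (b(y, l) = (y + l) + 9 = (l + y) + 9 = 9 + l + y)
b(83, -167)/12797 + 5596/36292 = (9 - 167 + 83)/12797 + 5596/36292 = -75*1/12797 + 5596*(1/36292) = -75/12797 + 1399/9073 = 17222528/116107181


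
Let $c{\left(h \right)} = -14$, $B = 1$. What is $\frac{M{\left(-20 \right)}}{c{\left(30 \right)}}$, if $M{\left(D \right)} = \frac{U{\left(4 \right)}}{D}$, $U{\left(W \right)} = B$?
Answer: $\frac{1}{280} \approx 0.0035714$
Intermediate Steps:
$U{\left(W \right)} = 1$
$M{\left(D \right)} = \frac{1}{D}$ ($M{\left(D \right)} = 1 \frac{1}{D} = \frac{1}{D}$)
$\frac{M{\left(-20 \right)}}{c{\left(30 \right)}} = \frac{1}{\left(-20\right) \left(-14\right)} = \left(- \frac{1}{20}\right) \left(- \frac{1}{14}\right) = \frac{1}{280}$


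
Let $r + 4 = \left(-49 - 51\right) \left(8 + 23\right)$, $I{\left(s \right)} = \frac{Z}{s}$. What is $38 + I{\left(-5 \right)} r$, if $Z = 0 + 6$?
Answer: $\frac{18814}{5} \approx 3762.8$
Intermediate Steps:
$Z = 6$
$I{\left(s \right)} = \frac{6}{s}$
$r = -3104$ ($r = -4 + \left(-49 - 51\right) \left(8 + 23\right) = -4 - 3100 = -3104$)
$38 + I{\left(-5 \right)} r = 38 + \frac{6}{-5} \left(-3104\right) = 38 + 6 \left(- \frac{1}{5}\right) \left(-3104\right) = 38 - - \frac{18624}{5} = 38 + \frac{18624}{5} = \frac{18814}{5}$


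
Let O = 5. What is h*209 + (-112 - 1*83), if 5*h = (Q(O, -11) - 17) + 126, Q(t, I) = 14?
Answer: 24732/5 ≈ 4946.4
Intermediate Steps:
h = 123/5 (h = ((14 - 17) + 126)/5 = (-3 + 126)/5 = (1/5)*123 = 123/5 ≈ 24.600)
h*209 + (-112 - 1*83) = (123/5)*209 + (-112 - 1*83) = 25707/5 + (-112 - 83) = 25707/5 - 195 = 24732/5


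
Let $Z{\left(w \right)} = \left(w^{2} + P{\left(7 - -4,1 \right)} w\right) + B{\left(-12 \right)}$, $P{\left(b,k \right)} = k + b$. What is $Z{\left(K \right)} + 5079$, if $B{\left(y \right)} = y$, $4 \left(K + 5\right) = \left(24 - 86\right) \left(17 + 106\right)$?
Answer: $\frac{14543845}{4} \approx 3.636 \cdot 10^{6}$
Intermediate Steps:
$P{\left(b,k \right)} = b + k$
$K = - \frac{3823}{2}$ ($K = -5 + \frac{\left(24 - 86\right) \left(17 + 106\right)}{4} = -5 + \frac{\left(-62\right) 123}{4} = -5 + \frac{1}{4} \left(-7626\right) = -5 - \frac{3813}{2} = - \frac{3823}{2} \approx -1911.5$)
$Z{\left(w \right)} = -12 + w^{2} + 12 w$ ($Z{\left(w \right)} = \left(w^{2} + \left(\left(7 - -4\right) + 1\right) w\right) - 12 = \left(w^{2} + \left(\left(7 + 4\right) + 1\right) w\right) - 12 = \left(w^{2} + \left(11 + 1\right) w\right) - 12 = \left(w^{2} + 12 w\right) - 12 = -12 + w^{2} + 12 w$)
$Z{\left(K \right)} + 5079 = \left(-12 + \left(- \frac{3823}{2}\right)^{2} + 12 \left(- \frac{3823}{2}\right)\right) + 5079 = \left(-12 + \frac{14615329}{4} - 22938\right) + 5079 = \frac{14523529}{4} + 5079 = \frac{14543845}{4}$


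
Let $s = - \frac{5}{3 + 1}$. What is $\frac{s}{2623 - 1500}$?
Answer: $- \frac{5}{4492} \approx -0.0011131$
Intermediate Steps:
$s = - \frac{5}{4} \approx -1.25$
$\frac{s}{2623 - 1500} = - \frac{5}{4 \left(2623 - 1500\right)} = - \frac{5}{4 \cdot 1123} = \left(- \frac{5}{4}\right) \frac{1}{1123} = - \frac{5}{4492}$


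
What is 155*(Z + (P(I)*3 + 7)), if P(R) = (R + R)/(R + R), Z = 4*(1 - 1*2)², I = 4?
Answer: 2170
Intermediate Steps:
Z = 4 (Z = 4*(1 - 2)² = 4*(-1)² = 4*1 = 4)
P(R) = 1 (P(R) = (2*R)/((2*R)) = (2*R)*(1/(2*R)) = 1)
155*(Z + (P(I)*3 + 7)) = 155*(4 + (1*3 + 7)) = 155*(4 + (3 + 7)) = 155*(4 + 10) = 155*14 = 2170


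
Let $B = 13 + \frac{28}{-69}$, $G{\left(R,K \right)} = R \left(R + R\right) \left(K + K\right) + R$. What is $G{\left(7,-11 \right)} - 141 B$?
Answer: $- \frac{90270}{23} \approx -3924.8$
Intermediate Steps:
$G{\left(R,K \right)} = R + 4 K R^{2}$ ($G{\left(R,K \right)} = R 2 R 2 K + R = R 4 K R + R = 4 K R^{2} + R = R + 4 K R^{2}$)
$B = \frac{869}{69}$ ($B = 13 + 28 \left(- \frac{1}{69}\right) = 13 - \frac{28}{69} = \frac{869}{69} \approx 12.594$)
$G{\left(7,-11 \right)} - 141 B = 7 \left(1 + 4 \left(-11\right) 7\right) - \frac{40843}{23} = 7 \left(1 - 308\right) - \frac{40843}{23} = 7 \left(-307\right) - \frac{40843}{23} = -2149 - \frac{40843}{23} = - \frac{90270}{23}$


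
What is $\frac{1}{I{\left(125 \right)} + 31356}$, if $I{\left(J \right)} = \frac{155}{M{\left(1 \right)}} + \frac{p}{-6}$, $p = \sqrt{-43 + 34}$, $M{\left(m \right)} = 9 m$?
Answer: $\frac{10164924}{318906419605} + \frac{162 i}{318906419605} \approx 3.1874 \cdot 10^{-5} + 5.0799 \cdot 10^{-10} i$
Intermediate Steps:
$p = 3 i$ ($p = \sqrt{-9} = 3 i \approx 3.0 i$)
$I{\left(J \right)} = \frac{155}{9} - \frac{i}{2}$ ($I{\left(J \right)} = \frac{155}{9 \cdot 1} + \frac{3 i}{-6} = \frac{155}{9} + 3 i \left(- \frac{1}{6}\right) = 155 \cdot \frac{1}{9} - \frac{i}{2} = \frac{155}{9} - \frac{i}{2}$)
$\frac{1}{I{\left(125 \right)} + 31356} = \frac{1}{\left(\frac{155}{9} - \frac{i}{2}\right) + 31356} = \frac{1}{\frac{282359}{9} - \frac{i}{2}} = \frac{324 \left(\frac{282359}{9} + \frac{i}{2}\right)}{318906419605}$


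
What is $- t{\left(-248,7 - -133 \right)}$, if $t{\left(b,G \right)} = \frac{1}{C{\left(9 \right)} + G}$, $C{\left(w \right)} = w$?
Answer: $- \frac{1}{149} \approx -0.0067114$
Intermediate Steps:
$t{\left(b,G \right)} = \frac{1}{9 + G}$
$- t{\left(-248,7 - -133 \right)} = - \frac{1}{9 + \left(7 - -133\right)} = - \frac{1}{9 + \left(7 + 133\right)} = - \frac{1}{9 + 140} = - \frac{1}{149}$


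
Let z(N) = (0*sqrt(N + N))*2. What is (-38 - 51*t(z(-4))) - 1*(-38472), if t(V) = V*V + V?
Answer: 38434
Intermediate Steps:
z(N) = 0 (z(N) = (0*sqrt(2*N))*2 = (0*(sqrt(2)*sqrt(N)))*2 = 0*2 = 0)
t(V) = V + V**2 (t(V) = V**2 + V = V + V**2)
(-38 - 51*t(z(-4))) - 1*(-38472) = (-38 - 0*(1 + 0)) - 1*(-38472) = (-38 - 0) + 38472 = (-38 - 51*0) + 38472 = (-38 + 0) + 38472 = -38 + 38472 = 38434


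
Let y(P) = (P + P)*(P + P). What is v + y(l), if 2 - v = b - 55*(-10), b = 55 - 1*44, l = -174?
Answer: 120545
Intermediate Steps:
b = 11 (b = 55 - 44 = 11)
y(P) = 4*P² (y(P) = (2*P)*(2*P) = 4*P²)
v = -559 (v = 2 - (11 - 55*(-10)) = 2 - (11 + 550) = 2 - 1*561 = 2 - 561 = -559)
v + y(l) = -559 + 4*(-174)² = -559 + 4*30276 = -559 + 121104 = 120545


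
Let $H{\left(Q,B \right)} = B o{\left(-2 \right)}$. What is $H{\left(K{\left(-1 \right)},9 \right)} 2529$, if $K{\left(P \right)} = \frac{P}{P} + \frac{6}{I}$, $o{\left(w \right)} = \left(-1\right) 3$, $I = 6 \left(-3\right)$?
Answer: $-68283$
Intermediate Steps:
$I = -18$
$o{\left(w \right)} = -3$
$K{\left(P \right)} = \frac{2}{3}$ ($K{\left(P \right)} = \frac{P}{P} + \frac{6}{-18} = 1 + 6 \left(- \frac{1}{18}\right) = 1 - \frac{1}{3} = \frac{2}{3}$)
$H{\left(Q,B \right)} = - 3 B$ ($H{\left(Q,B \right)} = B \left(-3\right) = - 3 B$)
$H{\left(K{\left(-1 \right)},9 \right)} 2529 = \left(-3\right) 9 \cdot 2529 = \left(-27\right) 2529 = -68283$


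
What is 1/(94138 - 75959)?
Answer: 1/18179 ≈ 5.5009e-5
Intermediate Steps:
1/(94138 - 75959) = 1/18179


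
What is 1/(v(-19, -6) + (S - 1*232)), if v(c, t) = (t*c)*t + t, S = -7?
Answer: -1/929 ≈ -0.0010764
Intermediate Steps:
v(c, t) = t + c*t**2 (v(c, t) = (c*t)*t + t = c*t**2 + t = t + c*t**2)
1/(v(-19, -6) + (S - 1*232)) = 1/(-6*(1 - 19*(-6)) + (-7 - 1*232)) = 1/(-6*(1 + 114) + (-7 - 232)) = 1/(-6*115 - 239) = 1/(-690 - 239) = 1/(-929) = -1/929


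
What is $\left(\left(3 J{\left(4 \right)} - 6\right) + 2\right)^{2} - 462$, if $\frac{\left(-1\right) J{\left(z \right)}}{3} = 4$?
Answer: $1138$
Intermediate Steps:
$J{\left(z \right)} = -12$ ($J{\left(z \right)} = \left(-3\right) 4 = -12$)
$\left(\left(3 J{\left(4 \right)} - 6\right) + 2\right)^{2} - 462 = \left(\left(3 \left(-12\right) - 6\right) + 2\right)^{2} - 462 = \left(\left(-36 - 6\right) + 2\right)^{2} - 462 = \left(-42 + 2\right)^{2} - 462 = \left(-40\right)^{2} - 462 = 1600 - 462 = 1138$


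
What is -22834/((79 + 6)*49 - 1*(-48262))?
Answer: -22834/52427 ≈ -0.43554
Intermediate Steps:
-22834/((79 + 6)*49 - 1*(-48262)) = -22834/(85*49 + 48262) = -22834/(4165 + 48262) = -22834/52427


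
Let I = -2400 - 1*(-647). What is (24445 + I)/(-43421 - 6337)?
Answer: -3782/8293 ≈ -0.45605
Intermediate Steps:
I = -1753 (I = -2400 + 647 = -1753)
(24445 + I)/(-43421 - 6337) = (24445 - 1753)/(-43421 - 6337) = 22692/(-49758) = 22692*(-1/49758) = -3782/8293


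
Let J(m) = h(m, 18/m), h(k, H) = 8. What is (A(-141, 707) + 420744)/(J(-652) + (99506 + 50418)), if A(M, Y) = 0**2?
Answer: 105186/37483 ≈ 2.8062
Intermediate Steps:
A(M, Y) = 0
J(m) = 8
(A(-141, 707) + 420744)/(J(-652) + (99506 + 50418)) = (0 + 420744)/(8 + (99506 + 50418)) = 420744/(8 + 149924) = 420744/149932 = 420744*(1/149932) = 105186/37483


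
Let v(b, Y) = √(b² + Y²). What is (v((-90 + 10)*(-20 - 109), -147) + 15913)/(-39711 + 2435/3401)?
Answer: -54120113/135054676 - 10203*√11836001/135054676 ≈ -0.66064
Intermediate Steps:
v(b, Y) = √(Y² + b²)
(v((-90 + 10)*(-20 - 109), -147) + 15913)/(-39711 + 2435/3401) = (√((-147)² + ((-90 + 10)*(-20 - 109))²) + 15913)/(-39711 + 2435/3401) = (√(21609 + (-80*(-129))²) + 15913)/(-39711 + 2435*(1/3401)) = (√(21609 + 10320²) + 15913)/(-39711 + 2435/3401) = (√(21609 + 106502400) + 15913)/(-135054676/3401) = (√106524009 + 15913)*(-3401/135054676) = (3*√11836001 + 15913)*(-3401/135054676) = (15913 + 3*√11836001)*(-3401/135054676) = -54120113/135054676 - 10203*√11836001/135054676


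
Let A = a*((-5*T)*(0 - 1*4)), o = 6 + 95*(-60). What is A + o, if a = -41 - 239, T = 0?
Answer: -5694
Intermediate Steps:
a = -280
o = -5694 (o = 6 - 5700 = -5694)
A = 0 (A = -280*(-5*0)*(0 - 1*4) = -0*(0 - 4) = -0*(-4) = -280*0 = 0)
A + o = 0 - 5694 = -5694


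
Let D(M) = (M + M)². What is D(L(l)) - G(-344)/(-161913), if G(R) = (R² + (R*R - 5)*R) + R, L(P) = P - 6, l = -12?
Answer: 169251376/161913 ≈ 1045.3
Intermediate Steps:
L(P) = -6 + P
G(R) = R + R² + R*(-5 + R²) (G(R) = (R² + (R² - 5)*R) + R = (R² + (-5 + R²)*R) + R = (R² + R*(-5 + R²)) + R = R + R² + R*(-5 + R²))
D(M) = 4*M² (D(M) = (2*M)² = 4*M²)
D(L(l)) - G(-344)/(-161913) = 4*(-6 - 12)² - (-344*(-4 - 344 + (-344)²))/(-161913) = 4*(-18)² - (-344*(-4 - 344 + 118336))*(-1)/161913 = 4*324 - (-344*117988)*(-1)/161913 = 1296 - (-40587872)*(-1)/161913 = 1296 - 1*40587872/161913 = 1296 - 40587872/161913 = 169251376/161913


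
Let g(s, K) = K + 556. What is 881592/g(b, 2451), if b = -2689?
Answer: 881592/3007 ≈ 293.18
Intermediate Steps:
g(s, K) = 556 + K
881592/g(b, 2451) = 881592/(556 + 2451) = 881592/3007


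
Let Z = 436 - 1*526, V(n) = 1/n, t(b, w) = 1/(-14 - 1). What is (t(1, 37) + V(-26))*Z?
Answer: 123/13 ≈ 9.4615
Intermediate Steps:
t(b, w) = -1/15 (t(b, w) = 1/(-15) = -1/15)
Z = -90 (Z = 436 - 526 = -90)
(t(1, 37) + V(-26))*Z = (-1/15 + 1/(-26))*(-90) = (-1/15 - 1/26)*(-90) = -41/390*(-90) = 123/13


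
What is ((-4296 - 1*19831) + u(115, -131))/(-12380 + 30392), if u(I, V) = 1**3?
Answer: -4021/3002 ≈ -1.3394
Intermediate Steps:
u(I, V) = 1
((-4296 - 1*19831) + u(115, -131))/(-12380 + 30392) = ((-4296 - 1*19831) + 1)/(-12380 + 30392) = ((-4296 - 19831) + 1)/18012 = (-24127 + 1)*(1/18012) = -24126*1/18012 = -4021/3002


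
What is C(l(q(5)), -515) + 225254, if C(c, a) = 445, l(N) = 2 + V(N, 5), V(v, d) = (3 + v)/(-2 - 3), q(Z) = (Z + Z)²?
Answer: 225699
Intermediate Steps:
q(Z) = 4*Z² (q(Z) = (2*Z)² = 4*Z²)
V(v, d) = -⅗ - v/5 (V(v, d) = (3 + v)/(-5) = (3 + v)*(-⅕) = -⅗ - v/5)
l(N) = 7/5 - N/5 (l(N) = 2 + (-⅗ - N/5) = 7/5 - N/5)
C(l(q(5)), -515) + 225254 = 445 + 225254 = 225699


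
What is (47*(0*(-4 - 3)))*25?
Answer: 0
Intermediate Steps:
(47*(0*(-4 - 3)))*25 = (47*(0*(-7)))*25 = (47*0)*25 = 0*25 = 0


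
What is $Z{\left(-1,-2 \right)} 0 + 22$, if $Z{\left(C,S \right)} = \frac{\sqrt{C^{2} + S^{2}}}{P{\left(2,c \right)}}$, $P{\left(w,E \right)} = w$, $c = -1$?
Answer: $22$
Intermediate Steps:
$Z{\left(C,S \right)} = \frac{\sqrt{C^{2} + S^{2}}}{2}$
$Z{\left(-1,-2 \right)} 0 + 22 = \frac{\sqrt{\left(-1\right)^{2} + \left(-2\right)^{2}}}{2} \cdot 0 + 22 = \frac{\sqrt{1 + 4}}{2} \cdot 0 + 22 = \frac{\sqrt{5}}{2} \cdot 0 + 22 = 0 + 22 = 22$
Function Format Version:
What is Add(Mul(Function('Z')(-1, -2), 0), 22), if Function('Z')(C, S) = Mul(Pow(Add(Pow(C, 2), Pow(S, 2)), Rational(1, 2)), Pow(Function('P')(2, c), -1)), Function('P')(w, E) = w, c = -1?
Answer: 22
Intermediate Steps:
Function('Z')(C, S) = Mul(Rational(1, 2), Pow(Add(Pow(C, 2), Pow(S, 2)), Rational(1, 2))) (Function('Z')(C, S) = Mul(Pow(Add(Pow(C, 2), Pow(S, 2)), Rational(1, 2)), Pow(2, -1)) = Mul(Pow(Add(Pow(C, 2), Pow(S, 2)), Rational(1, 2)), Rational(1, 2)) = Mul(Rational(1, 2), Pow(Add(Pow(C, 2), Pow(S, 2)), Rational(1, 2))))
Add(Mul(Function('Z')(-1, -2), 0), 22) = Add(Mul(Mul(Rational(1, 2), Pow(Add(Pow(-1, 2), Pow(-2, 2)), Rational(1, 2))), 0), 22) = Add(Mul(Mul(Rational(1, 2), Pow(Add(1, 4), Rational(1, 2))), 0), 22) = Add(Mul(Mul(Rational(1, 2), Pow(5, Rational(1, 2))), 0), 22) = Add(0, 22) = 22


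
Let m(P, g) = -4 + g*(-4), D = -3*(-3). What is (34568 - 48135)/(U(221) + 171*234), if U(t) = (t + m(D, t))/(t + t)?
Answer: -5996614/17685521 ≈ -0.33907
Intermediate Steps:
D = 9
m(P, g) = -4 - 4*g
U(t) = (-4 - 3*t)/(2*t) (U(t) = (t + (-4 - 4*t))/(t + t) = (-4 - 3*t)/((2*t)) = (-4 - 3*t)*(1/(2*t)) = (-4 - 3*t)/(2*t))
(34568 - 48135)/(U(221) + 171*234) = (34568 - 48135)/((-3/2 - 2/221) + 171*234) = -13567/((-3/2 - 2*1/221) + 40014) = -13567/((-3/2 - 2/221) + 40014) = -13567/(-667/442 + 40014) = -13567/17685521/442 = -13567*442/17685521 = -5996614/17685521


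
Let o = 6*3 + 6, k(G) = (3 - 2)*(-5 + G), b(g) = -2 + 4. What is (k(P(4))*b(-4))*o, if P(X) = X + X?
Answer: 144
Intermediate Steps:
P(X) = 2*X
b(g) = 2
k(G) = -5 + G (k(G) = 1*(-5 + G) = -5 + G)
o = 24 (o = 18 + 6 = 24)
(k(P(4))*b(-4))*o = ((-5 + 2*4)*2)*24 = ((-5 + 8)*2)*24 = (3*2)*24 = 6*24 = 144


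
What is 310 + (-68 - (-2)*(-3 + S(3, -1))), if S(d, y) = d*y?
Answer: 230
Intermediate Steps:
310 + (-68 - (-2)*(-3 + S(3, -1))) = 310 + (-68 - (-2)*(-3 + 3*(-1))) = 310 + (-68 - (-2)*(-3 - 3)) = 310 + (-68 - (-2)*(-6)) = 310 + (-68 - 1*12) = 310 + (-68 - 12) = 310 - 80 = 230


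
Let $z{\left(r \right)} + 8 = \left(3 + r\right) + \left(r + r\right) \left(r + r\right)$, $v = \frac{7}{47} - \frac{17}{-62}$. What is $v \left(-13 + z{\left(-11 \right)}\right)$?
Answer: $\frac{561015}{2914} \approx 192.52$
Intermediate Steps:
$v = \frac{1233}{2914}$ ($v = 7 \cdot \frac{1}{47} - - \frac{17}{62} = \frac{7}{47} + \frac{17}{62} = \frac{1233}{2914} \approx 0.42313$)
$z{\left(r \right)} = -5 + r + 4 r^{2}$ ($z{\left(r \right)} = -8 + \left(\left(3 + r\right) + \left(r + r\right) \left(r + r\right)\right) = -8 + \left(\left(3 + r\right) + 2 r 2 r\right) = -8 + \left(\left(3 + r\right) + 4 r^{2}\right) = -8 + \left(3 + r + 4 r^{2}\right) = -5 + r + 4 r^{2}$)
$v \left(-13 + z{\left(-11 \right)}\right) = \frac{1233 \left(-13 - \left(16 - 484\right)\right)}{2914} = \frac{1233 \left(-13 - -468\right)}{2914} = \frac{1233 \left(-13 + 468\right)}{2914} = \frac{1233}{2914} \cdot 455 = \frac{561015}{2914}$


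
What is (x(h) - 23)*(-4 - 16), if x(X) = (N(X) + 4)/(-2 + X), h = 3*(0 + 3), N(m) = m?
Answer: 2960/7 ≈ 422.86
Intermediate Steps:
h = 9 (h = 3*3 = 9)
x(X) = (4 + X)/(-2 + X) (x(X) = (X + 4)/(-2 + X) = (4 + X)/(-2 + X))
(x(h) - 23)*(-4 - 16) = ((4 + 9)/(-2 + 9) - 23)*(-4 - 16) = (13/7 - 23)*(-20) = -148/7*(-20) = 2960/7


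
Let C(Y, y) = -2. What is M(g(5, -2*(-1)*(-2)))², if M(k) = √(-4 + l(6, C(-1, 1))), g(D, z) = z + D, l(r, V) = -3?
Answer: -7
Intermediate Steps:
g(D, z) = D + z
M(k) = I*√7 (M(k) = √(-4 - 3) = √(-7) = I*√7)
M(g(5, -2*(-1)*(-2)))² = (I*√7)² = -7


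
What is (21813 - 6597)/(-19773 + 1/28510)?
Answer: -433808160/563728229 ≈ -0.76953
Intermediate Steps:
(21813 - 6597)/(-19773 + 1/28510) = 15216/(-19773 + 1/28510) = 15216/(-563728229/28510) = 15216*(-28510/563728229) = -433808160/563728229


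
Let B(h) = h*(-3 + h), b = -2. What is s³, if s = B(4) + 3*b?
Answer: -8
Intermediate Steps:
s = -2 (s = 4*(-3 + 4) + 3*(-2) = 4*1 - 6 = 4 - 6 = -2)
s³ = (-2)³ = -8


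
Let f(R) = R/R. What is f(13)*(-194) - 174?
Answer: -368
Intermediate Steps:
f(R) = 1
f(13)*(-194) - 174 = 1*(-194) - 174 = -194 - 174 = -368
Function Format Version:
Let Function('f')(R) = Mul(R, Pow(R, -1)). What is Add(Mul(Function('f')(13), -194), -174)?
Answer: -368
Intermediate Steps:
Function('f')(R) = 1
Add(Mul(Function('f')(13), -194), -174) = Add(Mul(1, -194), -174) = Add(-194, -174) = -368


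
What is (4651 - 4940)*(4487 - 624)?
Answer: -1116407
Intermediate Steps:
(4651 - 4940)*(4487 - 624) = -289*3863 = -1116407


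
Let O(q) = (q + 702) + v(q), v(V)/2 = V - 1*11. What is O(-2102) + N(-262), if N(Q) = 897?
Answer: -4729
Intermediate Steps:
v(V) = -22 + 2*V (v(V) = 2*(V - 1*11) = 2*(V - 11) = 2*(-11 + V) = -22 + 2*V)
O(q) = 680 + 3*q (O(q) = (q + 702) + (-22 + 2*q) = (702 + q) + (-22 + 2*q) = 680 + 3*q)
O(-2102) + N(-262) = (680 + 3*(-2102)) + 897 = (680 - 6306) + 897 = -5626 + 897 = -4729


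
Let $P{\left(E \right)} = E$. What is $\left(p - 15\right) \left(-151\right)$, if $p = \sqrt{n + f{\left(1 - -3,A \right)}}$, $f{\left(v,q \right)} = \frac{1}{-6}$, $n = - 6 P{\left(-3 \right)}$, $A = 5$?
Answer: $2265 - \frac{151 \sqrt{642}}{6} \approx 1627.3$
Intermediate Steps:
$n = 18$ ($n = \left(-6\right) \left(-3\right) = 18$)
$f{\left(v,q \right)} = - \frac{1}{6}$
$p = \frac{\sqrt{642}}{6}$ ($p = \sqrt{18 - \frac{1}{6}} = \sqrt{\frac{107}{6}} = \frac{\sqrt{642}}{6} \approx 4.223$)
$\left(p - 15\right) \left(-151\right) = \left(\frac{\sqrt{642}}{6} - 15\right) \left(-151\right) = \left(-15 + \frac{\sqrt{642}}{6}\right) \left(-151\right) = 2265 - \frac{151 \sqrt{642}}{6}$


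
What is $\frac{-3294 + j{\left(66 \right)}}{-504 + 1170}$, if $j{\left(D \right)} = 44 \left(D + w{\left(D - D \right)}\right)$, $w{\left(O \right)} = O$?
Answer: $- \frac{65}{111} \approx -0.58559$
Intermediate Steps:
$j{\left(D \right)} = 44 D$ ($j{\left(D \right)} = 44 \left(D + \left(D - D\right)\right) = 44 \left(D + 0\right) = 44 D$)
$\frac{-3294 + j{\left(66 \right)}}{-504 + 1170} = \frac{-3294 + 44 \cdot 66}{-504 + 1170} = \frac{-3294 + 2904}{666} = \left(-390\right) \frac{1}{666} = - \frac{65}{111}$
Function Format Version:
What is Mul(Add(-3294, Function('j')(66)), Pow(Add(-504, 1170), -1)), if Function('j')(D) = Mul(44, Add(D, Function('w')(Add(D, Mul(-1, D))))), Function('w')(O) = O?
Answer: Rational(-65, 111) ≈ -0.58559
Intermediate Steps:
Function('j')(D) = Mul(44, D) (Function('j')(D) = Mul(44, Add(D, Add(D, Mul(-1, D)))) = Mul(44, Add(D, 0)) = Mul(44, D))
Mul(Add(-3294, Function('j')(66)), Pow(Add(-504, 1170), -1)) = Mul(Add(-3294, Mul(44, 66)), Pow(Add(-504, 1170), -1)) = Mul(Add(-3294, 2904), Pow(666, -1)) = Mul(-390, Rational(1, 666)) = Rational(-65, 111)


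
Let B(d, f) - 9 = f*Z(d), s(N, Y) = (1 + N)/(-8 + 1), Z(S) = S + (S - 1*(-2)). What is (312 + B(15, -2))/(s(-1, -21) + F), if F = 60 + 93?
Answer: 257/153 ≈ 1.6797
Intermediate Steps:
Z(S) = 2 + 2*S (Z(S) = S + (S + 2) = S + (2 + S) = 2 + 2*S)
F = 153
s(N, Y) = -⅐ - N/7 (s(N, Y) = (1 + N)/(-7) = (1 + N)*(-⅐) = -⅐ - N/7)
B(d, f) = 9 + f*(2 + 2*d)
(312 + B(15, -2))/(s(-1, -21) + F) = (312 + (9 + 2*(-2)*(1 + 15)))/((-⅐ - ⅐*(-1)) + 153) = (312 + (9 + 2*(-2)*16))/((-⅐ + ⅐) + 153) = (312 + (9 - 64))/(0 + 153) = (312 - 55)/153 = 257*(1/153) = 257/153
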